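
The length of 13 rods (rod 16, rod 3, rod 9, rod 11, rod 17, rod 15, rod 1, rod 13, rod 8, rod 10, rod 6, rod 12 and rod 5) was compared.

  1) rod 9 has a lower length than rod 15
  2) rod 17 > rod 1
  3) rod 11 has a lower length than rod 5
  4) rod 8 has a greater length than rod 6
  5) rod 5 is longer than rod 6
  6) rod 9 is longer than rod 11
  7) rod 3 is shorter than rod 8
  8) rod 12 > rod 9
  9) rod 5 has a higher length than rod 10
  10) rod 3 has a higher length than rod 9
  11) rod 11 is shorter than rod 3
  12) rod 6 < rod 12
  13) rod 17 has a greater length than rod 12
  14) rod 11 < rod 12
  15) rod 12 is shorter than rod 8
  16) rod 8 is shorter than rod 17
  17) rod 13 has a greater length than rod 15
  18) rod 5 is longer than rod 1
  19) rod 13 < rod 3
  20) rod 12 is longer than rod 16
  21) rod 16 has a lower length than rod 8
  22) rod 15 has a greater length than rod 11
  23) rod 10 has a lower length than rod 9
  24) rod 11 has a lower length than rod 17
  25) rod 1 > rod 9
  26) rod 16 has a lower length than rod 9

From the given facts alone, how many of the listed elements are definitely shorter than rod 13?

5

From rod 13 the given relations immediately reach rod 15.
From those, rod 11, rod 9 — 3 in total.
From those, rod 16, rod 10 — 5 in total.
No other element is forced below rod 13 by the given relations, so the count is 5.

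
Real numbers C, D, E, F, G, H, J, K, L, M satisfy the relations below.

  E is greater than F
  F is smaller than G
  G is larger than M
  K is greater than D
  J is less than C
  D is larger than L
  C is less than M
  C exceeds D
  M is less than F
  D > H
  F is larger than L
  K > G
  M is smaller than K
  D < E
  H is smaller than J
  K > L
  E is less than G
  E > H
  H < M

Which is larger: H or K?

Following the relations from H: H < J < C < M < F < E < G < K.
So H < K; K is the larger of the two.

K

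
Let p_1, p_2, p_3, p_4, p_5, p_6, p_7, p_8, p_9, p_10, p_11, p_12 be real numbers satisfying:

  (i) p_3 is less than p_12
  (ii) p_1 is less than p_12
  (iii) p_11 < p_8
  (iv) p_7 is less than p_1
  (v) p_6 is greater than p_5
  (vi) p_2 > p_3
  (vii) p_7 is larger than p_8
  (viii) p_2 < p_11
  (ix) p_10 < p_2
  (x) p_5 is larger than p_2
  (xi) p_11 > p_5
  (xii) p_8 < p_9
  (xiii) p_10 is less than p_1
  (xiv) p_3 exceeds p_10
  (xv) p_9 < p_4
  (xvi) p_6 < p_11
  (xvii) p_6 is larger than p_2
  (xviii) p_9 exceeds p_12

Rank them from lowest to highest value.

p_10 < p_3 < p_2 < p_5 < p_6 < p_11 < p_8 < p_7 < p_1 < p_12 < p_9 < p_4

Nothing is placed below p_10, so it is least; from there p_10 < p_3; p_3 < p_2; p_2 < p_5; p_5 < p_6; p_6 < p_11; p_11 < p_8; p_8 < p_7; p_7 < p_1; p_1 < p_12; p_12 < p_9; p_9 < p_4, each given directly.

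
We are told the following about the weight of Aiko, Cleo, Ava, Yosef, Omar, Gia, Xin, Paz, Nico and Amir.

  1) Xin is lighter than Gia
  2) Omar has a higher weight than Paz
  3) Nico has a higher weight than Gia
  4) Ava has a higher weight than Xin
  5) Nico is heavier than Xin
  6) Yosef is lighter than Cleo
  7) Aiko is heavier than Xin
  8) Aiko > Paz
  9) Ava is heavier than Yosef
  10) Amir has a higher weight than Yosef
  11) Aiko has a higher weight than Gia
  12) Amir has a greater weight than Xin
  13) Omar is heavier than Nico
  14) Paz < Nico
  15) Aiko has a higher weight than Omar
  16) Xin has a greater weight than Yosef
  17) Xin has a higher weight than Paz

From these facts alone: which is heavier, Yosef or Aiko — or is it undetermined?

Aiko

The relevant relations are Yosef < Xin; Xin < Gia; Gia < Nico; Nico < Omar; Omar < Aiko.
Together: Yosef < Xin < Gia < Nico < Omar < Aiko.
So Aiko is heavier.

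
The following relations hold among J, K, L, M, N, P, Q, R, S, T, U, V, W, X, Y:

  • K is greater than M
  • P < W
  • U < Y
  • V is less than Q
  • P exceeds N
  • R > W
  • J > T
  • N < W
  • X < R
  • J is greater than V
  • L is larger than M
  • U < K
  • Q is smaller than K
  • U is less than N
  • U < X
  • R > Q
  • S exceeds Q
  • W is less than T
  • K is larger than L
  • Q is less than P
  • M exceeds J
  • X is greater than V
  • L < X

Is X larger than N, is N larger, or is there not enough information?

X

The relevant relations are N < P; P < W; W < T; T < J; J < M; M < L; L < X.
Together: N < P < W < T < J < M < L < X.
So X is larger.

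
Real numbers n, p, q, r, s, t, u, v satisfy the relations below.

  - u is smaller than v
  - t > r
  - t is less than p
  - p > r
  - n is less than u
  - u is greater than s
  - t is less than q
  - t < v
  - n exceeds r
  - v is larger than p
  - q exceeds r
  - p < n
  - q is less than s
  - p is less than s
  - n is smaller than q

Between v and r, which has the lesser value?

r

r < n < q < s < u < v, by transitivity through n, q, s, u.
So r < v; r is the smaller of the two.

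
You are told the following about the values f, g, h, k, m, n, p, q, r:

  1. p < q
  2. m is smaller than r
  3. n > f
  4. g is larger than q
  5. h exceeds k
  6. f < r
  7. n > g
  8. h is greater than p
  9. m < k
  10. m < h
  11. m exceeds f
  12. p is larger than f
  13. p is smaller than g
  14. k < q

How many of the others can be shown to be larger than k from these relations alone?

The elements the relations force above k are h, q, g, n — no chain reaches any other.
That is 4.

4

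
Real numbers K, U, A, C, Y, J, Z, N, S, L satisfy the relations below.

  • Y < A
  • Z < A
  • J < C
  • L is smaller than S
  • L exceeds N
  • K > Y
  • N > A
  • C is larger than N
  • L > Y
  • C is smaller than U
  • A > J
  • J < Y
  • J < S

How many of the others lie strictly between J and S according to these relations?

4

The relations place J below S. An element lies strictly between them when it is forced above J and also forced below S.
Above J: {Y, K, A, N, L, C, U}. Below S: {Z, Y, A, N, L}.
Intersection: {Y, A, N, L} — 4.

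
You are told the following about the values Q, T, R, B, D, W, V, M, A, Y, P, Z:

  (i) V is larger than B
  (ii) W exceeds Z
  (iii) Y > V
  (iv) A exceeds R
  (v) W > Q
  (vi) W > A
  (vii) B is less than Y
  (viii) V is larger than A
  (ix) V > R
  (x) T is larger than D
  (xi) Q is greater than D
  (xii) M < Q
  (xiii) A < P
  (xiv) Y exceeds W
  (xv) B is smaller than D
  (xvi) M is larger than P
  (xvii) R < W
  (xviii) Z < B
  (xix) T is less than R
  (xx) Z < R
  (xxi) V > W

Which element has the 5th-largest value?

Piecing the relations together gives one ordering: Z < B < D < T < R < A < P < M < Q < W < V < Y.
The 5th largest is M.

M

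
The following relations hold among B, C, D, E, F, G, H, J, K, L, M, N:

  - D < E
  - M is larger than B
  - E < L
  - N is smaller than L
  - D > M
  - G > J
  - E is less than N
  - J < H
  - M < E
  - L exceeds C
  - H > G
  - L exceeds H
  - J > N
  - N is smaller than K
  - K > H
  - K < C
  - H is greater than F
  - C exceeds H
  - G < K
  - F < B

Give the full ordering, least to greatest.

F < B < M < D < E < N < J < G < H < K < C < L

Each adjacent pair is fixed by a given relation: F < B; B < M; M < D; D < E; E < N; N < J; J < G; G < H; H < K; K < C; C < L. Chaining them end to end gives the full order.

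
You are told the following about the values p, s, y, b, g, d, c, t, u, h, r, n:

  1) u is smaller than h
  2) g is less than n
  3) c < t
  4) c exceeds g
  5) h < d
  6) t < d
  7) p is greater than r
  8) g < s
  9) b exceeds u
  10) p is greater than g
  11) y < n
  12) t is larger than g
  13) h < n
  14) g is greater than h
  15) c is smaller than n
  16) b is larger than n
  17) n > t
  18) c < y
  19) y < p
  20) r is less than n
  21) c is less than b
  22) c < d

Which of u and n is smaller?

u

Chaining the given relations: u < h < g < c < y < n.
So u < n; u is the smaller of the two.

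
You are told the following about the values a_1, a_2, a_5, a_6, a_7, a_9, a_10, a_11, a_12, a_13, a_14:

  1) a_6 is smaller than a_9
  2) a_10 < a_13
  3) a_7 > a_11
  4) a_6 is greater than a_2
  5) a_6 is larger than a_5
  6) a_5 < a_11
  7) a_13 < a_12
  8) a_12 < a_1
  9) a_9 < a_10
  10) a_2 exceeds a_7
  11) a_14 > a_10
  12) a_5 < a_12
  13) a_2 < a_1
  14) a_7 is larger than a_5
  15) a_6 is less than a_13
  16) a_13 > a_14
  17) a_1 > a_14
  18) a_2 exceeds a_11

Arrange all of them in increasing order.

The consecutive links are each given: a_5 < a_11; a_11 < a_7; a_7 < a_2; a_2 < a_6; a_6 < a_9; a_9 < a_10; a_10 < a_14; a_14 < a_13; a_13 < a_12; a_12 < a_1.

a_5 < a_11 < a_7 < a_2 < a_6 < a_9 < a_10 < a_14 < a_13 < a_12 < a_1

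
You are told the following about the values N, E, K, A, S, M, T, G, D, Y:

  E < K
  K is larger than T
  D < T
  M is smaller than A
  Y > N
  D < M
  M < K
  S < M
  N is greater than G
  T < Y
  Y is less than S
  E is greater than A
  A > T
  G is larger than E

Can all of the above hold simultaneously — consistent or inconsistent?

We have M < A stated directly, yet also A < E < G < N < Y < S < M by chaining the others — so A < M. Contradiction.

inconsistent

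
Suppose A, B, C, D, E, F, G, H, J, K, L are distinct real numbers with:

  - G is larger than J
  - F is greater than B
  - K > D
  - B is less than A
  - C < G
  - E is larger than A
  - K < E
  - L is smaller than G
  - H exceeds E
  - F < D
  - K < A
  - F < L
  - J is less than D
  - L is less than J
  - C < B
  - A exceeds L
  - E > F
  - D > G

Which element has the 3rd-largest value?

A

Chaining the given pairs: C < B < F < L < J < G < D < K < A < E < H.
Counting 3 from the largest end gives A.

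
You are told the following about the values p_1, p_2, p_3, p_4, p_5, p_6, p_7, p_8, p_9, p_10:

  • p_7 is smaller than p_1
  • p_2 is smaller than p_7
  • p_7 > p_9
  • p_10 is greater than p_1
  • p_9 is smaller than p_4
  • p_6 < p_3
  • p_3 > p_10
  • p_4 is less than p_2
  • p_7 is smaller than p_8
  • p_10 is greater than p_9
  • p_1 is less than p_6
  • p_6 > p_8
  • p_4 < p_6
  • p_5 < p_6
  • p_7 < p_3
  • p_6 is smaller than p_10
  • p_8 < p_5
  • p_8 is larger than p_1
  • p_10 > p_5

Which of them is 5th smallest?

The consecutive relations fix a unique order: p_9 < p_4 < p_2 < p_7 < p_1 < p_8 < p_5 < p_6 < p_10 < p_3.
Counting 5 from the smallest end gives p_1.

p_1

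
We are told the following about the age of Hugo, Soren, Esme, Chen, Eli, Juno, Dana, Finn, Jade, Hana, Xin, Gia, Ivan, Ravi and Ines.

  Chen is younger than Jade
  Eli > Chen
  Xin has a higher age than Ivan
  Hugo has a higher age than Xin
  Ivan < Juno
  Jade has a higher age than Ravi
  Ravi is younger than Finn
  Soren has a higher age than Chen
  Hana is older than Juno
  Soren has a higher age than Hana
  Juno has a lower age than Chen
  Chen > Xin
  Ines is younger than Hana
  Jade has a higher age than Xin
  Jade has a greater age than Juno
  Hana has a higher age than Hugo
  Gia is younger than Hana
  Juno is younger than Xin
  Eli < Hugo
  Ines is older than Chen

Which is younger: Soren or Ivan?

The relevant relations are Ivan < Juno; Juno < Xin; Xin < Chen; Chen < Eli; Eli < Hugo; Hugo < Hana; Hana < Soren.
Chaining these gives Ivan < Juno < Xin < Chen < Eli < Hugo < Hana < Soren.
So Ivan < Soren; Ivan is the younger of the two.

Ivan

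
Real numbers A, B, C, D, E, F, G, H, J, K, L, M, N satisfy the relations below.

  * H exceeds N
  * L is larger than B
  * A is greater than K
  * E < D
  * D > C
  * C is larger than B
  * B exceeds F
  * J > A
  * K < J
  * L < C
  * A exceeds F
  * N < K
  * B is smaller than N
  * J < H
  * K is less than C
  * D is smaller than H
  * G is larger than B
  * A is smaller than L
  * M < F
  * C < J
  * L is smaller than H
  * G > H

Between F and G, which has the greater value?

Chaining the given relations: F < B < N < K < A < L < C < J < H < G.
So F < G; G is the larger of the two.

G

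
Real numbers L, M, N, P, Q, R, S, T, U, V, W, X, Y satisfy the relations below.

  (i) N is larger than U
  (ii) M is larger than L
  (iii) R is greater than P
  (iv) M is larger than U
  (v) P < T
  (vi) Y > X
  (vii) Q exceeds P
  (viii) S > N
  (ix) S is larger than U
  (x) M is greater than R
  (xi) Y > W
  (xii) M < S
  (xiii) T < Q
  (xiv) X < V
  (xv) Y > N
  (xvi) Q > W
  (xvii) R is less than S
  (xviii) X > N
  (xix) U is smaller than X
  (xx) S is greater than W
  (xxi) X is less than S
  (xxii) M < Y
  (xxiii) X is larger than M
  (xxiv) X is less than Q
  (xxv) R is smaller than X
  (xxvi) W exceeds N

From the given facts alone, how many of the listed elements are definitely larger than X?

4

The elements the relations force above X are Q, V, S, Y — no chain reaches any other.
That is 4.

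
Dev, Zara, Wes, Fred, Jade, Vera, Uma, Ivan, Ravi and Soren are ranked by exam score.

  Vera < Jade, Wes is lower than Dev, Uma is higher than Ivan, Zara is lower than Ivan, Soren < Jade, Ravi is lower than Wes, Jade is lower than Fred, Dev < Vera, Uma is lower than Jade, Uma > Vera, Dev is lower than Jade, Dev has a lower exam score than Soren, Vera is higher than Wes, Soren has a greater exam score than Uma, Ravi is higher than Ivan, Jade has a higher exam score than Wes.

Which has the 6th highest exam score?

Piecing the relations together gives one ordering: Zara < Ivan < Ravi < Wes < Dev < Vera < Uma < Soren < Jade < Fred.
Counting 6 from the largest end gives Dev.

Dev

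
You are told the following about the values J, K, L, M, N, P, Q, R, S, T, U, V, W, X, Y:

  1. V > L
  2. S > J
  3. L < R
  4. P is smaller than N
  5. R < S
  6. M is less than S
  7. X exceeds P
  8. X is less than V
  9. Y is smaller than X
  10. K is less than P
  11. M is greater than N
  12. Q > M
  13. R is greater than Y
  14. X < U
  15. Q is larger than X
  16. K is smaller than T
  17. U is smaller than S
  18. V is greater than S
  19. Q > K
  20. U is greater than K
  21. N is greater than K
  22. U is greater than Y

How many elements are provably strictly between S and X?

The relations place X below S. An element lies strictly between them when it is forced above X and also forced below S.
Above X: {U, Q, V}. Below S: {Y, K, P, L, N, R, M, J, U}.
Intersection: {U} — 1.

1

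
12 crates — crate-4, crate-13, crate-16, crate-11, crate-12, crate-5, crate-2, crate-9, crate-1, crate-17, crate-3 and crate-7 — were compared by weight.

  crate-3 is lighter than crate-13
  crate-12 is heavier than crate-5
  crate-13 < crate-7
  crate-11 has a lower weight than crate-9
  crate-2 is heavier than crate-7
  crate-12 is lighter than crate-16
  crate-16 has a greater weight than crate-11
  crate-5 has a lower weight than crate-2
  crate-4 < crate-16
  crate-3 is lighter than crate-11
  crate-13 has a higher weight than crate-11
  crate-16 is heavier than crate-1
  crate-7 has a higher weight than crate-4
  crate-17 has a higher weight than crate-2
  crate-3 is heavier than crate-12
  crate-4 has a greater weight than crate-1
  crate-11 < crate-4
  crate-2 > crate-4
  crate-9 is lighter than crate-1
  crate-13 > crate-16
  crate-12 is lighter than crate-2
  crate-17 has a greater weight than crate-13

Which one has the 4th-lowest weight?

Piecing the relations together gives one ordering: crate-5 < crate-12 < crate-3 < crate-11 < crate-9 < crate-1 < crate-4 < crate-16 < crate-13 < crate-7 < crate-2 < crate-17.
The 4th smallest is crate-11.

crate-11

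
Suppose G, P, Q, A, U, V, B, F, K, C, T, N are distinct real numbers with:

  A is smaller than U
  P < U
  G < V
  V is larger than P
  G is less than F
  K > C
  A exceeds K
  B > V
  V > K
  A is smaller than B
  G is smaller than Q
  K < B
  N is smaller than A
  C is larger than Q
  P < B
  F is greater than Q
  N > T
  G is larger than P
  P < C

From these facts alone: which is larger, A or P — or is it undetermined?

A

The relevant relations are P < G; G < Q; Q < C; C < K; K < A.
Together: P < G < Q < C < K < A.
So A is larger.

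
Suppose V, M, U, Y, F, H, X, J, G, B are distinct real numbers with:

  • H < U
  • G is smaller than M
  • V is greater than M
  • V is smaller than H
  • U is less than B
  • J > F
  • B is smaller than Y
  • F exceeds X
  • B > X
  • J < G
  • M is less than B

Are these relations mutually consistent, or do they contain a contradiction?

consistent

Every relation is compatible with X < F < J < G < M < V < H < U < B < Y; the set is consistent.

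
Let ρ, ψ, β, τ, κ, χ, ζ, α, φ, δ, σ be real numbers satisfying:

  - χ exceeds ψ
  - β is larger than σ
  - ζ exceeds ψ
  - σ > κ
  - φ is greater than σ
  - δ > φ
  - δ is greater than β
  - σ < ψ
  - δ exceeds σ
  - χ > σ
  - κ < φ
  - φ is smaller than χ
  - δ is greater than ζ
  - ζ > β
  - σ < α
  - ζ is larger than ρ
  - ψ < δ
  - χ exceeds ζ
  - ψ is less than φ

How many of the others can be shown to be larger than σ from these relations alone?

Directly above σ: ψ, φ, α, β, δ, χ.
One step further: ζ (7 so far).
Nothing else is reachable above σ; 7 in all.

7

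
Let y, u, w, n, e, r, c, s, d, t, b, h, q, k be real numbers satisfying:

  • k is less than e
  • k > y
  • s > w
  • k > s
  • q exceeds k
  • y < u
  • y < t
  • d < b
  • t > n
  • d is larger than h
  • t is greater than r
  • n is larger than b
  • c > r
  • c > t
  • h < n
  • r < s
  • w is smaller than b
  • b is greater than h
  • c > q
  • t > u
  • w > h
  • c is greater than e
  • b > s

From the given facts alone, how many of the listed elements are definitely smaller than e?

The elements the relations force below e are h, r, y, w, s, k — no chain reaches any other.
That is 6.

6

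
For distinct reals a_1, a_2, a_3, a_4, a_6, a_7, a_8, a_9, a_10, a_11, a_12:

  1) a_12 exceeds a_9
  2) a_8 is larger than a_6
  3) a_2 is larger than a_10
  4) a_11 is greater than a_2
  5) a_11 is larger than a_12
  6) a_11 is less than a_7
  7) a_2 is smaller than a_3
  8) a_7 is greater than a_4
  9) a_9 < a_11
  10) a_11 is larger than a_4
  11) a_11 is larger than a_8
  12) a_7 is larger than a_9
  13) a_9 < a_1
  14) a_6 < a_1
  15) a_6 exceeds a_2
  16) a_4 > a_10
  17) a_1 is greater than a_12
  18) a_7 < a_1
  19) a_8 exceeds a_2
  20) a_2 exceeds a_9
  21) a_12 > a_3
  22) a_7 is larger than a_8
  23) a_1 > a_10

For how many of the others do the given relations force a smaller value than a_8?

The elements the relations force below a_8 are a_10, a_9, a_2, a_6 — no chain reaches any other.
That is 4.

4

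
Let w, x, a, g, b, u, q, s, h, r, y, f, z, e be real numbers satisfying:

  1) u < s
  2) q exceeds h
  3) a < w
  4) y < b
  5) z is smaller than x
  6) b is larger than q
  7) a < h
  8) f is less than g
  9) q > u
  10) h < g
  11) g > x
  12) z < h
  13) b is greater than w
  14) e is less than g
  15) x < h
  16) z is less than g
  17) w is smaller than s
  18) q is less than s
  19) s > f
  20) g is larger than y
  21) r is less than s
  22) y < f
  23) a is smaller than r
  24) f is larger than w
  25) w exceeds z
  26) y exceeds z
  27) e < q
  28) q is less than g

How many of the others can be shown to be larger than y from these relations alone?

4

Directly above y: f, g, b.
One step further: s (4 so far).
No other element is forced above y by the given relations, so the count is 4.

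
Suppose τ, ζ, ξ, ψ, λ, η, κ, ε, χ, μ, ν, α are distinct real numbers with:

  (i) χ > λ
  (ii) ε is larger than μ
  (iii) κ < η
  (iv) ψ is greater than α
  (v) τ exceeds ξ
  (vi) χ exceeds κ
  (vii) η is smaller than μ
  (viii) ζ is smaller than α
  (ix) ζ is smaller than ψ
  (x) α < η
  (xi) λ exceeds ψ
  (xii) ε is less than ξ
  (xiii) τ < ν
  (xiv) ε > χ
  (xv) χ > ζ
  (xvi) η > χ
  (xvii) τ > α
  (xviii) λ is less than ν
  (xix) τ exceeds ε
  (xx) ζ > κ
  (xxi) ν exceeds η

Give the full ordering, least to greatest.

κ < ζ < α < ψ < λ < χ < η < μ < ε < ξ < τ < ν

Nothing is placed below κ, so it is least; from there κ < ζ; ζ < α; α < ψ; ψ < λ; λ < χ; χ < η; η < μ; μ < ε; ε < ξ; ξ < τ; τ < ν, each given directly.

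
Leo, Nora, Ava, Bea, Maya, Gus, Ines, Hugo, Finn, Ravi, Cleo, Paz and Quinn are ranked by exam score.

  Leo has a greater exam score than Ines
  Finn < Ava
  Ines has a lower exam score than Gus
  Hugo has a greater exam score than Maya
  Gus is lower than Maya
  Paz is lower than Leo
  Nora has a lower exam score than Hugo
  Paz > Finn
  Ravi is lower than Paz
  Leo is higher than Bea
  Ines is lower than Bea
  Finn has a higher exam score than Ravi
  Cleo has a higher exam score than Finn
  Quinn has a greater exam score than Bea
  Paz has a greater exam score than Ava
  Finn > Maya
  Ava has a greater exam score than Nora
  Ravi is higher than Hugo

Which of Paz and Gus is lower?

Gus

Chaining the given relations: Gus < Maya < Hugo < Ravi < Finn < Ava < Paz.
So Gus < Paz; Gus is the lower of the two.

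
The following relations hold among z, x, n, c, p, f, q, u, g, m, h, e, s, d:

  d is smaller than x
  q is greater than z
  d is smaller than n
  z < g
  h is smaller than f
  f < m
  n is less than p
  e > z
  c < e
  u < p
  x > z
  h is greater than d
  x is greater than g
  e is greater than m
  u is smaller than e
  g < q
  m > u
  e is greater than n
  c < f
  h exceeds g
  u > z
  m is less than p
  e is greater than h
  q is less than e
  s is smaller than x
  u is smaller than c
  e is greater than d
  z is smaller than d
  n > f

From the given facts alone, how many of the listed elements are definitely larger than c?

The elements the relations force above c are f, m, n, e, p — no chain reaches any other.
That is 5.

5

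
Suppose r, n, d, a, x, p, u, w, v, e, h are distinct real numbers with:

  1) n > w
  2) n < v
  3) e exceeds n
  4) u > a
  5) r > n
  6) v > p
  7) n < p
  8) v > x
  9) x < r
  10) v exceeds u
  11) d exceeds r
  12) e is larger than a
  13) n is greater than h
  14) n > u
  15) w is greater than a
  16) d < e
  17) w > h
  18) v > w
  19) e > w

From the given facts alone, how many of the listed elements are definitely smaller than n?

The elements the relations force below n are a, h, w, u — no chain reaches any other.
That is 4.

4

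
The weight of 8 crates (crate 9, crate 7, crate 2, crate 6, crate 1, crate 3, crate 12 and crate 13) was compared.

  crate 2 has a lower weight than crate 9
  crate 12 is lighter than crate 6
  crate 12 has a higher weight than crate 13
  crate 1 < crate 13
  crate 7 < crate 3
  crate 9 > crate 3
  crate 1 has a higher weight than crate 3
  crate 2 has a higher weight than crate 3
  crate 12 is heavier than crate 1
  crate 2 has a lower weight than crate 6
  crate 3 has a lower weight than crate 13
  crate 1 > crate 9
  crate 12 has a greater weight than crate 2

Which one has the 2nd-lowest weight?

crate 3

The consecutive relations fix a unique order: crate 7 < crate 3 < crate 2 < crate 9 < crate 1 < crate 13 < crate 12 < crate 6.
The 2nd smallest is crate 3.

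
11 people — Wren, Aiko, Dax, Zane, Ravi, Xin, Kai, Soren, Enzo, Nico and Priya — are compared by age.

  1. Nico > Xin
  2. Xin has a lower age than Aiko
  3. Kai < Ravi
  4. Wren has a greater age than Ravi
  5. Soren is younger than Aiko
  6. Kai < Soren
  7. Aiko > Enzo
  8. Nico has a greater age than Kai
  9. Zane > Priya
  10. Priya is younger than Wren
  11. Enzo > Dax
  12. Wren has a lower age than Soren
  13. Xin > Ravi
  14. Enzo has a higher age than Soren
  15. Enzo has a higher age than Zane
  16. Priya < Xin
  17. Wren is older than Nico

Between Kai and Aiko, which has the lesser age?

Kai

Kai < Ravi and Ravi < Xin give Kai < Xin.
Then Xin < Nico extends the chain to Nico.
Then Nico < Wren extends the chain to Wren.
Then Wren < Soren extends the chain to Soren.
With Soren < Enzo: Kai < Ravi < Xin < Nico < Wren < Soren < Enzo.
With Enzo < Aiko: Kai < Ravi < Xin < Nico < Wren < Soren < Enzo < Aiko.
So Kai < Aiko; Kai is the younger of the two.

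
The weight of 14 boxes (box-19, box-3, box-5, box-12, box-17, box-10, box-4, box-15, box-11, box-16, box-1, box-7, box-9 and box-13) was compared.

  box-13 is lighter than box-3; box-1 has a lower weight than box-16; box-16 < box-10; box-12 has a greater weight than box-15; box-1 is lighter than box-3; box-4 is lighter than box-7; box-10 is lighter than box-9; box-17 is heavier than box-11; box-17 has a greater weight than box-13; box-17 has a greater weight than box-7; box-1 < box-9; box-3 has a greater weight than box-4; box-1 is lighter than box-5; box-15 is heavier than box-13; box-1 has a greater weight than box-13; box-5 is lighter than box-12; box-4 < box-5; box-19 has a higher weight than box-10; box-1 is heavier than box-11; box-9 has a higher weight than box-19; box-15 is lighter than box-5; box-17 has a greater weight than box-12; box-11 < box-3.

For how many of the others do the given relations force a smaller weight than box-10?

Directly below box-10: box-16.
One step further: box-1 (2 so far).
One step further: box-13, box-11 (4 so far).
No other element is forced below box-10 by the given relations, so the count is 4.

4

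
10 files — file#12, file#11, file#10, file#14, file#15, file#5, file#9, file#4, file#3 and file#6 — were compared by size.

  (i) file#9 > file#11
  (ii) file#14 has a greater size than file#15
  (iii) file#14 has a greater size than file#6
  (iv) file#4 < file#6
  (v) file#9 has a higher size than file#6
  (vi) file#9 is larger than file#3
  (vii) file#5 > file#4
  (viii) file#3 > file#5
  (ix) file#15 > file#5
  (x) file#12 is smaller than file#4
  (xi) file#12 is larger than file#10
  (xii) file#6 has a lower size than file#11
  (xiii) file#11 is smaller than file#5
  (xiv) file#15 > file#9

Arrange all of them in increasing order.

file#10 < file#12 < file#4 < file#6 < file#11 < file#5 < file#3 < file#9 < file#15 < file#14

Nothing is placed below file#10, so it is least; from there file#10 < file#12; file#12 < file#4; file#4 < file#6; file#6 < file#11; file#11 < file#5; file#5 < file#3; file#3 < file#9; file#9 < file#15; file#15 < file#14, each given directly.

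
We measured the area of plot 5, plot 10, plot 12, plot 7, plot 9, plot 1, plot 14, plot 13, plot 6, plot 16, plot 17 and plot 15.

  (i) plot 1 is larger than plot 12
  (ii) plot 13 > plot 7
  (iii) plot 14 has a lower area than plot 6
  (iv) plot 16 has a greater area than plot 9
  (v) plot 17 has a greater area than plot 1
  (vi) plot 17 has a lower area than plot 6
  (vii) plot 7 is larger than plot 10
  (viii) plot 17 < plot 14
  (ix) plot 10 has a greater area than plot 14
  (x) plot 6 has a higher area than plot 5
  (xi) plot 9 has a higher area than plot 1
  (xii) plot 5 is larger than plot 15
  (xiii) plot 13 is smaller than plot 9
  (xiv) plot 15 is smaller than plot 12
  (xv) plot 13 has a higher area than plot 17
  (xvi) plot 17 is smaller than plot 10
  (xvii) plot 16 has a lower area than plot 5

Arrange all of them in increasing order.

plot 15 < plot 12 < plot 1 < plot 17 < plot 14 < plot 10 < plot 7 < plot 13 < plot 9 < plot 16 < plot 5 < plot 6

The consecutive links are each given: plot 15 < plot 12; plot 12 < plot 1; plot 1 < plot 17; plot 17 < plot 14; plot 14 < plot 10; plot 10 < plot 7; plot 7 < plot 13; plot 13 < plot 9; plot 9 < plot 16; plot 16 < plot 5; plot 5 < plot 6.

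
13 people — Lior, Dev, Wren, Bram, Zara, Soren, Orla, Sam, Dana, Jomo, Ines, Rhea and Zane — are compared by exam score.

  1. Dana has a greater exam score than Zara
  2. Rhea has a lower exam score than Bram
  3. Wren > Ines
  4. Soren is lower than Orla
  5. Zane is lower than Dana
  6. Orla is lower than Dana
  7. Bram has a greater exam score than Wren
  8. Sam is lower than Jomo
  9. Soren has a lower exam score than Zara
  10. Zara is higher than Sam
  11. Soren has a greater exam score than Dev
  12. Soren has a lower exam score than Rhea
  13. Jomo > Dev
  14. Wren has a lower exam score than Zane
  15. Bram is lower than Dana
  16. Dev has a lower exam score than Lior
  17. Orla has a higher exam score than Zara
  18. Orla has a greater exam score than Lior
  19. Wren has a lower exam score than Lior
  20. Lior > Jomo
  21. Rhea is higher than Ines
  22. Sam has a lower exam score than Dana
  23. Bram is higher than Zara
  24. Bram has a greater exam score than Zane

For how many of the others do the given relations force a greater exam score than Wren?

The elements the relations force above Wren are Zane, Lior, Orla, Bram, Dana — no chain reaches any other.
That is 5.

5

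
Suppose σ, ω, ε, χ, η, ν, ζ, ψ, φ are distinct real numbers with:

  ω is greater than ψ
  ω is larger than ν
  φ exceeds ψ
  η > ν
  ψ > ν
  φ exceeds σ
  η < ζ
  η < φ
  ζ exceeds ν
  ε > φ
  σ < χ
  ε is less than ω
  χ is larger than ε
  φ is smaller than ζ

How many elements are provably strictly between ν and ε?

The relations place ν below ε. An element lies strictly between them when it is forced above ν and also forced below ε.
Above ν: {η, ψ, φ, ζ, χ, ω}. Below ε: {η, ψ, σ, φ}.
Intersection: {η, ψ, φ} — 3.

3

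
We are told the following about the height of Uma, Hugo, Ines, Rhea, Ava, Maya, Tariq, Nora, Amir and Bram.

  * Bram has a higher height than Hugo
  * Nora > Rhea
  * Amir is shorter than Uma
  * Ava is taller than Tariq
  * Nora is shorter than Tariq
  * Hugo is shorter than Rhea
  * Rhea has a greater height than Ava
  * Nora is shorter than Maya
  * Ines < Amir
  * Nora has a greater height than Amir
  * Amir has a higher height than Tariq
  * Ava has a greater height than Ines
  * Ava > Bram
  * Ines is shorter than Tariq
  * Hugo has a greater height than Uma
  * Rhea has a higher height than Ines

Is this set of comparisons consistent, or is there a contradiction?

Chaining the given relations yields Tariq < Amir < Uma < Hugo < Bram < Ava < Rhea < Nora, so Tariq < Nora. But one relation states Nora < Tariq. These cannot both hold.

inconsistent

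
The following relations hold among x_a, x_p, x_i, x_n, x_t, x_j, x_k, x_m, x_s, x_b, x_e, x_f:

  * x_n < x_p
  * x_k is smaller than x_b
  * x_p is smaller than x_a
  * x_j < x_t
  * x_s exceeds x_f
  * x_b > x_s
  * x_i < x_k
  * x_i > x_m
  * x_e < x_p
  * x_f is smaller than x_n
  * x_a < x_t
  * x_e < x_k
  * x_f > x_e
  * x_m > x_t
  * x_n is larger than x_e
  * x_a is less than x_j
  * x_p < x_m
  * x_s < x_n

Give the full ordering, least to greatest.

x_e < x_f < x_s < x_n < x_p < x_a < x_j < x_t < x_m < x_i < x_k < x_b

Nothing is placed below x_e, so it is least; from there x_e < x_f; x_f < x_s; x_s < x_n; x_n < x_p; x_p < x_a; x_a < x_j; x_j < x_t; x_t < x_m; x_m < x_i; x_i < x_k; x_k < x_b, each given directly.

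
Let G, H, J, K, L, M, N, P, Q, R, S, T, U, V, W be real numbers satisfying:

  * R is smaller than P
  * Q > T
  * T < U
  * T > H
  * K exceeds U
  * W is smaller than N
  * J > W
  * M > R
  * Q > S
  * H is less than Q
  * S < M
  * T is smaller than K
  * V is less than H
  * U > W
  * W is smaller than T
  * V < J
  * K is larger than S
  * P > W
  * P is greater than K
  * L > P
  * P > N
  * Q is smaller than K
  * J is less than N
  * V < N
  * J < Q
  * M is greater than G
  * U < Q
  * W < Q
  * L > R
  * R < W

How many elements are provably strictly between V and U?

2

Chaining upward from V reaches: H, J, N, T, Q, K, P, L.
Chaining downward from U reaches: R, W, H, T.
Strictly between V and U are those in both lists: H, T — 2 elements.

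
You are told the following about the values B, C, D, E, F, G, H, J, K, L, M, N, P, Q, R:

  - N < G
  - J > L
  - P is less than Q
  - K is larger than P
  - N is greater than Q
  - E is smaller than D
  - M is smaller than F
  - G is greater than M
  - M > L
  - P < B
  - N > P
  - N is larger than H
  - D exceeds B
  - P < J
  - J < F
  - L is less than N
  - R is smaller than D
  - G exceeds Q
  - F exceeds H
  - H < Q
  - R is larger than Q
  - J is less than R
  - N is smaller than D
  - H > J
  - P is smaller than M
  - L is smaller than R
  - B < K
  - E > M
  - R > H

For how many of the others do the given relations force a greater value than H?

Directly above H: Q, F, N, R.
One step further: D, G (6 so far).
No other element is forced above H by the given relations, so the count is 6.

6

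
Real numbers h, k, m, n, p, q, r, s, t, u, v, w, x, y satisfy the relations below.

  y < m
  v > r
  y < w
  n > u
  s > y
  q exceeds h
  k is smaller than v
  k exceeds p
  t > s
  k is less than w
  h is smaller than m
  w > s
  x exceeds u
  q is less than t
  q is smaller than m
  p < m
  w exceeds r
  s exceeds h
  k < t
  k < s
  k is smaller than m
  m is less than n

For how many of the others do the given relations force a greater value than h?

6

Directly above h: q, s, m.
One step further: t, n, w (6 so far).
No other element is forced above h by the given relations, so the count is 6.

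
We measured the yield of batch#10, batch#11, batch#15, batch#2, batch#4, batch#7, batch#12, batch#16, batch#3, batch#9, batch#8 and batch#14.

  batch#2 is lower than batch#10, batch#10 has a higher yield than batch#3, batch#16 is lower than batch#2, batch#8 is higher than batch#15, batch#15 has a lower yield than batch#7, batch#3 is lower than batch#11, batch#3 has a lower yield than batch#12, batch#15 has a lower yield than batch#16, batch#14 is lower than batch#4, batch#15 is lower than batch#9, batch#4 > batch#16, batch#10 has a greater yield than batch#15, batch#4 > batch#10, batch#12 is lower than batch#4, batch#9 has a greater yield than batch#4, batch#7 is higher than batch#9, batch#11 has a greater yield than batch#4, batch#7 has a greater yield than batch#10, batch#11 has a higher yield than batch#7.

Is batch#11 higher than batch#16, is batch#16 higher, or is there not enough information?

The relevant relations are batch#16 < batch#2; batch#2 < batch#10; batch#10 < batch#4; batch#4 < batch#9; batch#9 < batch#7; batch#7 < batch#11.
Chaining these gives batch#16 < batch#2 < batch#10 < batch#4 < batch#9 < batch#7 < batch#11.
So batch#11 is higher.

batch#11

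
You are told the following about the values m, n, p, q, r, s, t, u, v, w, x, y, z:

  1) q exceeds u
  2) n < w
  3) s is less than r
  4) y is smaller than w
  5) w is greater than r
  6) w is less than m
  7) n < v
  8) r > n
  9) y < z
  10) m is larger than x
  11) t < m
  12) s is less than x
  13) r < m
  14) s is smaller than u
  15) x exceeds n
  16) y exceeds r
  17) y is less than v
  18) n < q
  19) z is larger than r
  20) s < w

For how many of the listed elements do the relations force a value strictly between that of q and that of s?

The relations place s below q. An element lies strictly between them when it is forced above s and also forced below q.
Above s: {r, y, w, v, u, x, m, z}. Below q: {n, u}.
Intersection: {u} — 1.

1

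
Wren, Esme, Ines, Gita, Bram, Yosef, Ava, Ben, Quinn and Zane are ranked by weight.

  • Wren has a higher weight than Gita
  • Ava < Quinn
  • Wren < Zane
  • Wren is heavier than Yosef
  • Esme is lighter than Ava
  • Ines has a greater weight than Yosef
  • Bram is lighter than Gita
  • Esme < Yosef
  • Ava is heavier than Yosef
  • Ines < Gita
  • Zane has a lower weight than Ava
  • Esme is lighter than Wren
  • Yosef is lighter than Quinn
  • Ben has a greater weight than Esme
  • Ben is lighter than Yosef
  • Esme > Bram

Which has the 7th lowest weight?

Chaining the given pairs: Bram < Esme < Ben < Yosef < Ines < Gita < Wren < Zane < Ava < Quinn.
The 7th smallest is Wren.

Wren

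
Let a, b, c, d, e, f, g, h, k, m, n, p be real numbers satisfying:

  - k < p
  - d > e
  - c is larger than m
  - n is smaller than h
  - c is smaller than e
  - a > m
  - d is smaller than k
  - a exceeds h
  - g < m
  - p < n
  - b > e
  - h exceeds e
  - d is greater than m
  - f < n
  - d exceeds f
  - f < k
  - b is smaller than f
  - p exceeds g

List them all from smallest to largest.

g < m < c < e < b < f < d < k < p < n < h < a

Nothing is placed below g, so it is least; from there g < m; m < c; c < e; e < b; b < f; f < d; d < k; k < p; p < n; n < h; h < a, each given directly.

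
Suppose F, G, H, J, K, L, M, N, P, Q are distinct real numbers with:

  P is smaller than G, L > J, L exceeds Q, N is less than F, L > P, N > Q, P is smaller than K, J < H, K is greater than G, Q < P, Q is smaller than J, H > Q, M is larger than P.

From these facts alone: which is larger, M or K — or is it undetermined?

undetermined

Following every chain through K: below K we get Q, P, G.
M is not reached, and no chain runs the other way from M to K.
So the given relations leave the order of K and M undetermined.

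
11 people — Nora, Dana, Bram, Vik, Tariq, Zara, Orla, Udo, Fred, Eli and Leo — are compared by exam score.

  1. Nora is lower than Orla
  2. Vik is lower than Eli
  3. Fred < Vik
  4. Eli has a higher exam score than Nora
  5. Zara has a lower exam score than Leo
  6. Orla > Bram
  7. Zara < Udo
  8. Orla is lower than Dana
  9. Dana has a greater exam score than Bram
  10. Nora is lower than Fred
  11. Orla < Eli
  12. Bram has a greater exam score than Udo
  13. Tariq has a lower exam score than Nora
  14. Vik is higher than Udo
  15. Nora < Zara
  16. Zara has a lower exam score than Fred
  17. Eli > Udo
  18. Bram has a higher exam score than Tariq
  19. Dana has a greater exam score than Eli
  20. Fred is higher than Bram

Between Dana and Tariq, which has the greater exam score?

Link the given pairs in sequence: Tariq < Nora; Nora < Zara; Zara < Udo; Udo < Vik; Vik < Eli; Eli < Dana.
Chaining these gives Tariq < Nora < Zara < Udo < Vik < Eli < Dana.
So Tariq < Dana; Dana is the higher of the two.

Dana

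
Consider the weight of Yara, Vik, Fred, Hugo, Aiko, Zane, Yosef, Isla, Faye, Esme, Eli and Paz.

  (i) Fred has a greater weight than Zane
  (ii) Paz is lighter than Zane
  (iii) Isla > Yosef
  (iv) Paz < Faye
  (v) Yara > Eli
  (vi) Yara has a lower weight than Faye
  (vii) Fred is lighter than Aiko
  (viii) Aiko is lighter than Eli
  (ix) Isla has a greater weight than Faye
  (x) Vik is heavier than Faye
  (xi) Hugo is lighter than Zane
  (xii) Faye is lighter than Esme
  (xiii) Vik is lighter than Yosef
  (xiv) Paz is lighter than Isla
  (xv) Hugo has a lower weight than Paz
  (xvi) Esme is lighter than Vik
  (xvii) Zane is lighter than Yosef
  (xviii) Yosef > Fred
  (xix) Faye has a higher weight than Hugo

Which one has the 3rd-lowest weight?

Zane

The consecutive relations fix a unique order: Hugo < Paz < Zane < Fred < Aiko < Eli < Yara < Faye < Esme < Vik < Yosef < Isla.
Counting 3 from the smallest end gives Zane.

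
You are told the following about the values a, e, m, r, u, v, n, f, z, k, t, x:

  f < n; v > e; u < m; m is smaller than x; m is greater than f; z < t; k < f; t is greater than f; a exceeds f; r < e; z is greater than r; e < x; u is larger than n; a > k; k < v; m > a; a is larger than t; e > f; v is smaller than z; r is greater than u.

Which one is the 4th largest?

t

The consecutive relations fix a unique order: k < f < n < u < r < e < v < z < t < a < m < x.
The 4th largest is t.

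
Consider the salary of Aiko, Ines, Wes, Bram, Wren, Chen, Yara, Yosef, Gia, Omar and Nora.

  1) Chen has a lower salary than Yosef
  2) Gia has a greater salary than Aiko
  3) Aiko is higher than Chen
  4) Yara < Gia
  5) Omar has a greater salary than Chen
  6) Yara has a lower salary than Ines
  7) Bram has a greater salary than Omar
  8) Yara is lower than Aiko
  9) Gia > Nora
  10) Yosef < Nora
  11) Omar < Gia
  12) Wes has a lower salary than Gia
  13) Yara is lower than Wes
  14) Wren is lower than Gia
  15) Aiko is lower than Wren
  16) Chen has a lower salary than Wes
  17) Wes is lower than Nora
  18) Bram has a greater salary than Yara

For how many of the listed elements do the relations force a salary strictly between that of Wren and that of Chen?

The relations place Chen below Wren. An element lies strictly between them when it is forced above Chen and also forced below Wren.
Above Chen: {Wes, Omar, Yosef, Aiko, Nora, Bram, Gia}. Below Wren: {Yara, Aiko}.
Intersection: {Aiko} — 1.

1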